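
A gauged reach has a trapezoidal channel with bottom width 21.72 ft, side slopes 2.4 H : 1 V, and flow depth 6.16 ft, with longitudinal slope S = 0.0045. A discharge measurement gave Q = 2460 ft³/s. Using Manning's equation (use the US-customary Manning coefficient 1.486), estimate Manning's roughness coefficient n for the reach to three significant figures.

0.0237

A = (b + z·y)·y = (21.72 + 2.4×6.16)×6.16 = 224.9 ft²
P = b + 2y√(1+z²) = 21.72 + 2×6.16×√(1+2.4²) = 53.75 ft
R = A/P = 224.9/53.75 = 4.183 ft
n = (1.486/Q)·A·R^(2/3)·S^(1/2) = (1.486/2460) × 224.9 × 2.596 × 0.06708 = 0.02366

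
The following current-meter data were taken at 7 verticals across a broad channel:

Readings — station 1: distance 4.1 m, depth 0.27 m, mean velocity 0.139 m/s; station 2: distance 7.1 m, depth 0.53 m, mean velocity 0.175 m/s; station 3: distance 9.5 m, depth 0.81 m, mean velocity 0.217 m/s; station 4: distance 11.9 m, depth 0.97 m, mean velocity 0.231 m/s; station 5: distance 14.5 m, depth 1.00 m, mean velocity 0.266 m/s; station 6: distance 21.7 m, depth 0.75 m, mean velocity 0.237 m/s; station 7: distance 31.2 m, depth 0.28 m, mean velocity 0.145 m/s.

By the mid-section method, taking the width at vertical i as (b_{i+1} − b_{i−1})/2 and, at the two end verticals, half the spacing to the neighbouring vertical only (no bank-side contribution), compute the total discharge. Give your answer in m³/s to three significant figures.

w_1 = (7.1 − 4.1)/2 = 1.5 m; q_1 = 0.139 × 0.27 × 1.5 = 0.05630 m³/s
w_2 = (9.5 − 4.1)/2 = 2.7 m; q_2 = 0.175 × 0.53 × 2.7 = 0.2504 m³/s
w_3 = (11.9 − 7.1)/2 = 2.4 m; q_3 = 0.217 × 0.81 × 2.4 = 0.4218 m³/s
w_4 = (14.5 − 9.5)/2 = 2.5 m; q_4 = 0.231 × 0.97 × 2.5 = 0.5602 m³/s
w_5 = (21.7 − 11.9)/2 = 4.9 m; q_5 = 0.266 × 1.00 × 4.9 = 1.303 m³/s
w_6 = (31.2 − 14.5)/2 = 8.35 m; q_6 = 0.237 × 0.75 × 8.35 = 1.484 m³/s
w_7 = (31.2 − 21.7)/2 = 4.75 m; q_7 = 0.145 × 0.28 × 4.75 = 0.1929 m³/s
Q = Σ qᵢ = 4.269 m³/s

4.27 m³/s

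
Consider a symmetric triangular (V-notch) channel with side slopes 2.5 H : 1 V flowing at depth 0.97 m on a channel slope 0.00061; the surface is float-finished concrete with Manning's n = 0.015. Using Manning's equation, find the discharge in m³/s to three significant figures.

A = z·y² = 2.5×0.97² = 2.352 m²
P = 2y√(1+z²) = 2×0.97×√(1+2.5²) = 5.224 m
R = A/P = 2.352/5.224 = 0.4503 m
Q = (1/n)·A·R^(2/3)·S^(1/2) = (1/0.015) × 2.352 × 0.4503^(2/3) × 0.00061^(1/2) = 2.275 m³/s

2.28 m³/s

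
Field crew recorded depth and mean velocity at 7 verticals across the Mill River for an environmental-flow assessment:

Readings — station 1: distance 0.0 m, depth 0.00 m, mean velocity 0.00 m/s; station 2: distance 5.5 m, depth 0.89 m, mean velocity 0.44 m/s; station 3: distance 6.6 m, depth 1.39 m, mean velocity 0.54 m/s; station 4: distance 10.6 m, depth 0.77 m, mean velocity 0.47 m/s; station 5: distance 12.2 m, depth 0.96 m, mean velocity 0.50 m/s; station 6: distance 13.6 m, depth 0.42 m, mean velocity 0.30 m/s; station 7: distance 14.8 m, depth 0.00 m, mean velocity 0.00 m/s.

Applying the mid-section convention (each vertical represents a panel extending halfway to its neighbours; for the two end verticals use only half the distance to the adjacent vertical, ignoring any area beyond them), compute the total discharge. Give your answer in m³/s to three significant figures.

w_2 = (6.6 − 0.0)/2 = 3.3 m; q_2 = 0.44 × 0.89 × 3.3 = 1.292 m³/s
w_3 = (10.6 − 5.5)/2 = 2.55 m; q_3 = 0.54 × 1.39 × 2.55 = 1.914 m³/s
w_4 = (12.2 − 6.6)/2 = 2.8 m; q_4 = 0.47 × 0.77 × 2.8 = 1.013 m³/s
w_5 = (13.6 − 10.6)/2 = 1.5 m; q_5 = 0.50 × 0.96 × 1.5 = 0.7200 m³/s
w_6 = (14.8 − 12.2)/2 = 1.3 m; q_6 = 0.30 × 0.42 × 1.3 = 0.1638 m³/s
Stations 1, 7 contribute zero (depth or velocity is 0).
Q = Σ qᵢ = 5.103 m³/s

5.10 m³/s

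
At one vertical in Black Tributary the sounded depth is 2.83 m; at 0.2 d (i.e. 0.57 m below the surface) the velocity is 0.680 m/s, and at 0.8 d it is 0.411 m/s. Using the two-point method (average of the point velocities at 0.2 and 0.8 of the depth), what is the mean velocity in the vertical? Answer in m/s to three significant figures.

v̄ = (0.680 + 0.411) / 2 = 0.5455 m/s

0.546 m/s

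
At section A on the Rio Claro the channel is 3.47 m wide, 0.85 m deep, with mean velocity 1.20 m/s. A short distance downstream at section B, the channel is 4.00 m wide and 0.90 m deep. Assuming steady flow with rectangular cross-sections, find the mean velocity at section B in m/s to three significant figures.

0.983 m/s

Q = A₁V₁ = (3.47×0.85) × 1.20 = 3.539 m³/s
A₂ = 4.00 × 0.90 = 3.600 m²
V₂ = Q/A₂ = 3.539/3.600 = 0.9832 m/s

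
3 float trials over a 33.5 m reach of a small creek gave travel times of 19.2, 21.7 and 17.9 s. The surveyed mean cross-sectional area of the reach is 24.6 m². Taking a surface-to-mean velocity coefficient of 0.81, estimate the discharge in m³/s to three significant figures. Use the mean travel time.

t̄ = (19.2 + 21.7 + 17.9) / 3 = 19.6 s
v_surface = L / t̄ = 33.5 / 19.6 = 1.709 m/s
v_mean = 0.81 × 1.709 = 1.384 m/s
Q = A × v_mean = 24.6 × 1.384 = 34.06 m³/s

34.1 m³/s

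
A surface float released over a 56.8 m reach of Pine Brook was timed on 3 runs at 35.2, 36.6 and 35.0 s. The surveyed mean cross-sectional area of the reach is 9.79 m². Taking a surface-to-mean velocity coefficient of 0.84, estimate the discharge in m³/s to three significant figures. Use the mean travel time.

t̄ = (35.2 + 36.6 + 35.0) / 3 = 35.6 s
v_surface = L / t̄ = 56.8 / 35.6 = 1.596 m/s
v_mean = 0.84 × 1.596 = 1.340 m/s
Q = A × v_mean = 9.79 × 1.340 = 13.12 m³/s

13.1 m³/s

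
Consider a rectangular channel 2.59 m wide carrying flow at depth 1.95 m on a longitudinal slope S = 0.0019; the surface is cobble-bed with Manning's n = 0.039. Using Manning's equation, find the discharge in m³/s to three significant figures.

4.78 m³/s

A = b·y = 2.59 × 1.95 = 5.051 m²
P = b + 2y = 2.59 + 2×1.95 = 6.490 m
R = A/P = 5.051/6.490 = 0.7782 m
Q = (1/n)·A·R^(2/3)·S^(1/2) = (1/0.039) × 5.051 × 0.7782^(2/3) × 0.0019^(1/2) = 4.776 m³/s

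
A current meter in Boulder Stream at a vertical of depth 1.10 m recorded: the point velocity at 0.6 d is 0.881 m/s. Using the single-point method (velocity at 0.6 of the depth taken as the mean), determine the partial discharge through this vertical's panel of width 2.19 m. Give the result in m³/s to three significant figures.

v̄ = v₀.₆ = 0.881 m/s
q = v̄ × d × w = 0.8810 × 1.10 × 2.19 = 2.122 m³/s

2.12 m³/s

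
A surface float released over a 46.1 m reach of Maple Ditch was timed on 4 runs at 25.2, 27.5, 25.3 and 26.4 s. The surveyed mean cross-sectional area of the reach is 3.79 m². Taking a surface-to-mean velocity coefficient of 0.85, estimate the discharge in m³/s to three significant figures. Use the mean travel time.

5.69 m³/s

t̄ = (25.2 + 27.5 + 25.3 + 26.4) / 4 = 26.1 s
v_surface = L / t̄ = 46.1 / 26.1 = 1.766 m/s
v_mean = 0.85 × 1.766 = 1.501 m/s
Q = A × v_mean = 3.79 × 1.501 = 5.690 m³/s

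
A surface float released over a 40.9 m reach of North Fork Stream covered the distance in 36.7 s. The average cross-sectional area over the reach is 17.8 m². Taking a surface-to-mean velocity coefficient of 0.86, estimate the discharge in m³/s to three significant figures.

17.1 m³/s

v_surface = L / t̄ = 40.9 / 36.7 = 1.114 m/s
v_mean = 0.86 × 1.114 = 0.9584 m/s
Q = A × v_mean = 17.8 × 0.9584 = 17.06 m³/s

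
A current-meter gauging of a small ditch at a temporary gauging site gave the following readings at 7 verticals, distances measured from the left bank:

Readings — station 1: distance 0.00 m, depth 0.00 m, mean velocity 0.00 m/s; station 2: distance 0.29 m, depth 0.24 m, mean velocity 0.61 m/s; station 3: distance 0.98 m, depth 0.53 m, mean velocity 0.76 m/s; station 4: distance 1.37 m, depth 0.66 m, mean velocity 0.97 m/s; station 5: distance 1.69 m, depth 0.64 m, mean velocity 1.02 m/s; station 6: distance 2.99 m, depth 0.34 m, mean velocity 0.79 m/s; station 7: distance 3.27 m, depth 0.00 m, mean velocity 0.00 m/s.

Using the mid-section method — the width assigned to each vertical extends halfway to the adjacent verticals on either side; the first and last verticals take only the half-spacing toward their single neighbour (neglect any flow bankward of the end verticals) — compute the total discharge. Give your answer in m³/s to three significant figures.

w_2 = (0.98 − 0.00)/2 = 0.49 m; q_2 = 0.61 × 0.24 × 0.49 = 0.07174 m³/s
w_3 = (1.37 − 0.29)/2 = 0.54 m; q_3 = 0.76 × 0.53 × 0.54 = 0.2175 m³/s
w_4 = (1.69 − 0.98)/2 = 0.355 m; q_4 = 0.97 × 0.66 × 0.355 = 0.2273 m³/s
w_5 = (2.99 − 1.37)/2 = 0.81 m; q_5 = 1.02 × 0.64 × 0.81 = 0.5288 m³/s
w_6 = (3.27 − 1.69)/2 = 0.79 m; q_6 = 0.79 × 0.34 × 0.79 = 0.2122 m³/s
Stations 1, 7 contribute zero (depth or velocity is 0).
Q = Σ qᵢ = 1.257 m³/s

1.26 m³/s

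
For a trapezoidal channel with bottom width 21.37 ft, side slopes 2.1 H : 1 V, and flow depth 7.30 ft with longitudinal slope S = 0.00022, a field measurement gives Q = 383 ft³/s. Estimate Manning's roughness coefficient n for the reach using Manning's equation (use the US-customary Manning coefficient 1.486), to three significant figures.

0.0441

A = (b + z·y)·y = (21.37 + 2.1×7.30)×7.30 = 267.9 ft²
P = b + 2y√(1+z²) = 21.37 + 2×7.30×√(1+2.1²) = 55.33 ft
R = A/P = 267.9/55.33 = 4.842 ft
n = (1.486/Q)·A·R^(2/3)·S^(1/2) = (1.486/383) × 267.9 × 2.862 × 0.01483 = 0.04413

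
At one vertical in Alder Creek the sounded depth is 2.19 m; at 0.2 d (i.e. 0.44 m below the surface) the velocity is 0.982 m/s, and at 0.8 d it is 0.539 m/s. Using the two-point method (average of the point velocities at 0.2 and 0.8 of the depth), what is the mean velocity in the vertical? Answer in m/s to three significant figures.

v̄ = (0.982 + 0.539) / 2 = 0.7605 m/s

0.761 m/s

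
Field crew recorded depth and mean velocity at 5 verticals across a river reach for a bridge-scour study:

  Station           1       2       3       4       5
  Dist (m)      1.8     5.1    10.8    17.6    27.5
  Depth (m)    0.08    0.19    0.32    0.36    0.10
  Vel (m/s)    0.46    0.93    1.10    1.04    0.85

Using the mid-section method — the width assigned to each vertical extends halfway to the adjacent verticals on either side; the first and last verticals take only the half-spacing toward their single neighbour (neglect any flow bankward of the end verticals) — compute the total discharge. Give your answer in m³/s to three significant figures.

6.60 m³/s

w_1 = (5.1 − 1.8)/2 = 1.65 m; q_1 = 0.46 × 0.08 × 1.65 = 0.06072 m³/s
w_2 = (10.8 − 1.8)/2 = 4.5 m; q_2 = 0.93 × 0.19 × 4.5 = 0.7952 m³/s
w_3 = (17.6 − 5.1)/2 = 6.25 m; q_3 = 1.10 × 0.32 × 6.25 = 2.200 m³/s
w_4 = (27.5 − 10.8)/2 = 8.35 m; q_4 = 1.04 × 0.36 × 8.35 = 3.126 m³/s
w_5 = (27.5 − 17.6)/2 = 4.95 m; q_5 = 0.85 × 0.10 × 4.95 = 0.4208 m³/s
Q = Σ qᵢ = 6.603 m³/s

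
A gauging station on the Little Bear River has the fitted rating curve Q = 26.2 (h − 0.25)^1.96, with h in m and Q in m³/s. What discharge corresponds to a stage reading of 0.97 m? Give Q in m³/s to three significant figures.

13.8 m³/s

Q = 26.2 × (0.97 − 0.25)^1.96 = 26.2 × 0.72^1.96 = 13.76 m³/s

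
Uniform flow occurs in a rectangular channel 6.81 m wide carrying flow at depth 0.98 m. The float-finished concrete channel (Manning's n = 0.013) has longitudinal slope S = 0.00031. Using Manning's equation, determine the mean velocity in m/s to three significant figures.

A = b·y = 6.81 × 0.98 = 6.674 m²
P = b + 2y = 6.81 + 2×0.98 = 8.770 m
R = A/P = 6.674/8.770 = 0.7610 m
Q = (1/n)·A·R^(2/3)·S^(1/2) = (1/0.013) × 6.674 × 0.7610^(2/3) × 0.00031^(1/2) = 7.534 m³/s
V = Q/A = 7.534/6.674 = 1.129 m/s

1.13 m/s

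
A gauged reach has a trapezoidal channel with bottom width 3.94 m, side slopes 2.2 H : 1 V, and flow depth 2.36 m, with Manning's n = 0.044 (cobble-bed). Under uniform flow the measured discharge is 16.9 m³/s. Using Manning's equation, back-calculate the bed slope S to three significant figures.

0.000757

A = (b + z·y)·y = (3.94 + 2.2×2.36)×2.36 = 21.55 m²
P = b + 2y√(1+z²) = 3.94 + 2×2.36×√(1+2.2²) = 15.35 m
R = A/P = 21.55/15.35 = 1.404 m
S = (Q·n / (1·A·R^(2/3)))² = (16.9×0.044 / (1×21.55×1.254))² = 0.0007570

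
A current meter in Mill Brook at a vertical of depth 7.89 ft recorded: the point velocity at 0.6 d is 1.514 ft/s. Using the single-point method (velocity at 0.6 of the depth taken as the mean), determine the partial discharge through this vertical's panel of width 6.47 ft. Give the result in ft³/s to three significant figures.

77.3 ft³/s

v̄ = v₀.₆ = 1.514 ft/s
q = v̄ × d × w = 1.514 × 7.89 × 6.47 = 77.29 ft³/s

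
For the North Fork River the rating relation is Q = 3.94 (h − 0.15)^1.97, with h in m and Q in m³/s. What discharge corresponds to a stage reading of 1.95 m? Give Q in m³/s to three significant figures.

Q = 3.94 × (1.95 − 0.15)^1.97 = 3.94 × 1.8^1.97 = 12.54 m³/s

12.5 m³/s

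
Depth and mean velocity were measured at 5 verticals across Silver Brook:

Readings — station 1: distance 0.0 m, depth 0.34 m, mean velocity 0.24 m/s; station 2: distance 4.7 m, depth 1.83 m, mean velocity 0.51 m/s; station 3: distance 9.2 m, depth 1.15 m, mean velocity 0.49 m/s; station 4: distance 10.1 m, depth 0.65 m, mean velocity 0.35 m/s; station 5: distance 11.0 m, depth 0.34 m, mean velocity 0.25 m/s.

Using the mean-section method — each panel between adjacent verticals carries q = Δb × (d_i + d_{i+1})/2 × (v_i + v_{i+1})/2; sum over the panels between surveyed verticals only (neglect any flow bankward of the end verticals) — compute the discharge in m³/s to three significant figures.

Panel 1-2: Δb = 4.7 m, d̄ = (0.34+1.83)/2 = 1.085, v̄ = (0.24+0.51)/2 = 0.375 → q = 4.7×1.085×0.375 = 1.912 m³/s
Panel 2-3: Δb = 4.5 m, d̄ = (1.83+1.15)/2 = 1.49, v̄ = (0.51+0.49)/2 = 0.5 → q = 4.5×1.49×0.5 = 3.353 m³/s
Panel 3-4: Δb = 0.9 m, d̄ = (1.15+0.65)/2 = 0.9, v̄ = (0.49+0.35)/2 = 0.42 → q = 0.9×0.9×0.42 = 0.3402 m³/s
Panel 4-5: Δb = 0.9 m, d̄ = (0.65+0.34)/2 = 0.495, v̄ = (0.35+0.25)/2 = 0.3 → q = 0.9×0.495×0.3 = 0.1337 m³/s
Q = Σ q = 5.739 m³/s

5.74 m³/s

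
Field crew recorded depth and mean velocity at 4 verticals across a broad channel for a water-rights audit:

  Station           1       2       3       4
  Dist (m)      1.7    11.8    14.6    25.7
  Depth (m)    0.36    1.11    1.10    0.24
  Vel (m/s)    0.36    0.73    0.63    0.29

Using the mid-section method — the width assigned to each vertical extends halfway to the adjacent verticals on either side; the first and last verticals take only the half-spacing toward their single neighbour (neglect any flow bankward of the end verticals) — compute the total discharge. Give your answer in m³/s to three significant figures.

w_1 = (11.8 − 1.7)/2 = 5.05 m; q_1 = 0.36 × 0.36 × 5.05 = 0.6545 m³/s
w_2 = (14.6 − 1.7)/2 = 6.45 m; q_2 = 0.73 × 1.11 × 6.45 = 5.226 m³/s
w_3 = (25.7 − 11.8)/2 = 6.95 m; q_3 = 0.63 × 1.10 × 6.95 = 4.816 m³/s
w_4 = (25.7 − 14.6)/2 = 5.55 m; q_4 = 0.29 × 0.24 × 5.55 = 0.3863 m³/s
Q = Σ qᵢ = 11.08 m³/s

11.1 m³/s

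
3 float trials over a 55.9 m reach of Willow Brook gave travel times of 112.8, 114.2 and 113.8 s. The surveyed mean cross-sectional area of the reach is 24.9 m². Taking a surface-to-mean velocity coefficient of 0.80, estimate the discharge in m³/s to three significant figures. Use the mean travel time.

9.80 m³/s

t̄ = (112.8 + 114.2 + 113.8) / 3 = 113.6 s
v_surface = L / t̄ = 55.9 / 113.6 = 0.4921 m/s
v_mean = 0.80 × 0.4921 = 0.3937 m/s
Q = A × v_mean = 24.9 × 0.3937 = 9.802 m³/s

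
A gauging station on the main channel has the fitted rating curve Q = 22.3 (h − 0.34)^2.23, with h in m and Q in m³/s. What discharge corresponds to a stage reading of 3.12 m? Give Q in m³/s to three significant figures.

Q = 22.3 × (3.12 − 0.34)^2.23 = 22.3 × 2.78^2.23 = 218.0 m³/s

218 m³/s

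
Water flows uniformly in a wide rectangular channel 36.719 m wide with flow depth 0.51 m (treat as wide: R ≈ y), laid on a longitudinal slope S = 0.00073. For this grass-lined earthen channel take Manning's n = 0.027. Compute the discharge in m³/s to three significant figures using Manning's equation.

A = b·y = 36.719 × 0.51 = 18.73 m²
Wide channel: R ≈ y = 0.51 m
Q = (1/n)·A·R^(2/3)·S^(1/2) = (1/0.027) × 18.73 × 0.5100^(2/3) × 0.00073^(1/2) = 11.96 m³/s

12.0 m³/s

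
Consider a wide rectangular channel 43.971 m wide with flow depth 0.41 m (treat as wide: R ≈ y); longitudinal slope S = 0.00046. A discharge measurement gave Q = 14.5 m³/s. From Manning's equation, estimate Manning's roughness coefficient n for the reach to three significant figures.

0.0147

A = b·y = 43.971 × 0.41 = 18.03 m²
Wide channel: R ≈ y = 0.41 m
n = (1/Q)·A·R^(2/3)·S^(1/2) = (1/14.5) × 18.03 × 0.5519 × 0.02145 = 0.01472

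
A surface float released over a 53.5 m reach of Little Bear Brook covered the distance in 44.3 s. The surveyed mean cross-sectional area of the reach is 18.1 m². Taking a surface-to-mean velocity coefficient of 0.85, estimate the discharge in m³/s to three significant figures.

18.6 m³/s

v_surface = L / t̄ = 53.5 / 44.3 = 1.208 m/s
v_mean = 0.85 × 1.208 = 1.027 m/s
Q = A × v_mean = 18.1 × 1.027 = 18.58 m³/s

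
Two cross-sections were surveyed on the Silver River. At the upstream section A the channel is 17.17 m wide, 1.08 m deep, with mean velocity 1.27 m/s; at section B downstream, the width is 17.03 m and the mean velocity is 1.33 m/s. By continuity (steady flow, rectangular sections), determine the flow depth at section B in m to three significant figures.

1.04 m

Q = A₁V₁ = (17.17×1.08) × 1.27 = 23.55 m³/s
d₂ = Q/(b₂ V₂) = 23.55/(17.03×1.33) = 1.040 m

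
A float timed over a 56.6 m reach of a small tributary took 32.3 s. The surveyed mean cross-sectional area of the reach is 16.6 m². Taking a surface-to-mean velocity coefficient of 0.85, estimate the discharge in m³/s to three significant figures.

24.7 m³/s

v_surface = L / t̄ = 56.6 / 32.3 = 1.752 m/s
v_mean = 0.85 × 1.752 = 1.489 m/s
Q = A × v_mean = 16.6 × 1.489 = 24.73 m³/s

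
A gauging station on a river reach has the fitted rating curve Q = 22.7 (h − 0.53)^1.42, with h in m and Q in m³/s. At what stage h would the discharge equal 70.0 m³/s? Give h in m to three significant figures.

2.74 m

h − h₀ = (Q/C)^(1/b) = (70.0/22.7)^(1/1.42) = 2.210 m
h = 0.53 + 2.210 = 2.740 m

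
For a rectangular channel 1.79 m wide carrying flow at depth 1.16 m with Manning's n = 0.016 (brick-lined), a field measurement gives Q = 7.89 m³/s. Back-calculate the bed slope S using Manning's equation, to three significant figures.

A = b·y = 1.79 × 1.16 = 2.076 m²
P = b + 2y = 1.79 + 2×1.16 = 4.110 m
R = A/P = 2.076/4.110 = 0.5052 m
S = (Q·n / (1·A·R^(2/3)))² = (7.89×0.016 / (1×2.076×0.6343))² = 0.009186

0.00919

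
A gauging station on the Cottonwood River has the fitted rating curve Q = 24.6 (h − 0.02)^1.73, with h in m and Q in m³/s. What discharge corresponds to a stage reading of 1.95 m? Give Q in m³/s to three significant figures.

76.7 m³/s

Q = 24.6 × (1.95 − 0.02)^1.73 = 24.6 × 1.93^1.73 = 76.73 m³/s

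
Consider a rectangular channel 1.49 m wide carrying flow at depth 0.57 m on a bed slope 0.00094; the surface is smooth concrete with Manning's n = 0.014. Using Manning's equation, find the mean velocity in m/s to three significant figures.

1.03 m/s

A = b·y = 1.49 × 0.57 = 0.8493 m²
P = b + 2y = 1.49 + 2×0.57 = 2.630 m
R = A/P = 0.8493/2.630 = 0.3229 m
Q = (1/n)·A·R^(2/3)·S^(1/2) = (1/0.014) × 0.8493 × 0.3229^(2/3) × 0.00094^(1/2) = 0.8755 m³/s
V = Q/A = 0.8755/0.8493 = 1.031 m/s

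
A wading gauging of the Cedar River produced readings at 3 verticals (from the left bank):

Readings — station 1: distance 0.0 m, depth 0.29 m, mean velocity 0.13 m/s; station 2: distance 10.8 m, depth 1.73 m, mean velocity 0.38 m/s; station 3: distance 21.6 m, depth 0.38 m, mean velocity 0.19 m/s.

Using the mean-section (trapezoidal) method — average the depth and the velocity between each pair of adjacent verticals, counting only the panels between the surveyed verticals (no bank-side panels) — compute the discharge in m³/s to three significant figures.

Panel 1-2: Δb = 10.8 m, d̄ = (0.29+1.73)/2 = 1.01, v̄ = (0.13+0.38)/2 = 0.255 → q = 10.8×1.01×0.255 = 2.782 m³/s
Panel 2-3: Δb = 10.8 m, d̄ = (1.73+0.38)/2 = 1.055, v̄ = (0.38+0.19)/2 = 0.285 → q = 10.8×1.055×0.285 = 3.247 m³/s
Q = Σ q = 6.029 m³/s

6.03 m³/s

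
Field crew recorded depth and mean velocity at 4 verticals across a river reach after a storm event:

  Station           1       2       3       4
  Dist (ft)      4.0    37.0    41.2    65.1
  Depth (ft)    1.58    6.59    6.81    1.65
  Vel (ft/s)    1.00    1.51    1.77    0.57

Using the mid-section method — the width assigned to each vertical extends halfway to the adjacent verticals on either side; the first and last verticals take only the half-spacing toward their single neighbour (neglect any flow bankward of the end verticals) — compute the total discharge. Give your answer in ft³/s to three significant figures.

392 ft³/s

w_1 = (37.0 − 4.0)/2 = 16.5 ft; q_1 = 1.00 × 1.58 × 16.5 = 26.07 ft³/s
w_2 = (41.2 − 4.0)/2 = 18.6 ft; q_2 = 1.51 × 6.59 × 18.6 = 185.1 ft³/s
w_3 = (65.1 − 37.0)/2 = 14.05 ft; q_3 = 1.77 × 6.81 × 14.05 = 169.4 ft³/s
w_4 = (65.1 − 41.2)/2 = 11.95 ft; q_4 = 0.57 × 1.65 × 11.95 = 11.24 ft³/s
Q = Σ qᵢ = 391.8 ft³/s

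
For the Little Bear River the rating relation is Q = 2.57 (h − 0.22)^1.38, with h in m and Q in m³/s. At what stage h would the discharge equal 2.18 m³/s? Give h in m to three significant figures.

1.11 m

h − h₀ = (Q/C)^(1/b) = (2.18/2.57)^(1/1.38) = 0.8876 m
h = 0.22 + 0.8876 = 1.108 m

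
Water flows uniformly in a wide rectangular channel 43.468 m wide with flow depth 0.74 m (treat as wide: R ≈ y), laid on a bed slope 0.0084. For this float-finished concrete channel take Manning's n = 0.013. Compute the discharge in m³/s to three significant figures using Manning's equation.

A = b·y = 43.468 × 0.74 = 32.17 m²
Wide channel: R ≈ y = 0.74 m
Q = (1/n)·A·R^(2/3)·S^(1/2) = (1/0.013) × 32.17 × 0.7400^(2/3) × 0.0084^(1/2) = 185.5 m³/s

186 m³/s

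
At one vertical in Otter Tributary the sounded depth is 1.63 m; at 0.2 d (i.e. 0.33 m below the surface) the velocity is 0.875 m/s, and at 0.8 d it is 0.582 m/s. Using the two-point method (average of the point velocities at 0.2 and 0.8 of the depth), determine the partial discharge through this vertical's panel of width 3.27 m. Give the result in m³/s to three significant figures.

v̄ = (0.875 + 0.582) / 2 = 0.7285 m/s
q = v̄ × d × w = 0.7285 × 1.63 × 3.27 = 3.883 m³/s

3.88 m³/s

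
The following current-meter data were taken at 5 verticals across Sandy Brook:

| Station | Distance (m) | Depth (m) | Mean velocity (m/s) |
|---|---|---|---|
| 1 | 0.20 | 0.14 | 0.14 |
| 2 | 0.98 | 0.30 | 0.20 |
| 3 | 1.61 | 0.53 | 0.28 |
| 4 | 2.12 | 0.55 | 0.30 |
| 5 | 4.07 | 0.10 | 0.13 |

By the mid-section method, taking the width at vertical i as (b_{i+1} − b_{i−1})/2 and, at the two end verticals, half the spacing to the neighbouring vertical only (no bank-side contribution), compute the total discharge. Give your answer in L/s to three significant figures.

w_1 = (0.98 − 0.20)/2 = 0.39 m; q_1 = 0.14 × 0.14 × 0.39 = 0.007644 m³/s
w_2 = (1.61 − 0.20)/2 = 0.705 m; q_2 = 0.20 × 0.30 × 0.705 = 0.04230 m³/s
w_3 = (2.12 − 0.98)/2 = 0.57 m; q_3 = 0.28 × 0.53 × 0.57 = 0.08459 m³/s
w_4 = (4.07 − 1.61)/2 = 1.23 m; q_4 = 0.30 × 0.55 × 1.23 = 0.2030 m³/s
w_5 = (4.07 − 2.12)/2 = 0.975 m; q_5 = 0.13 × 0.10 × 0.975 = 0.01268 m³/s
Q = Σ qᵢ = 0.3502 m³/s
= 0.3502 × 1000 = 350.2 L/s

350 L/s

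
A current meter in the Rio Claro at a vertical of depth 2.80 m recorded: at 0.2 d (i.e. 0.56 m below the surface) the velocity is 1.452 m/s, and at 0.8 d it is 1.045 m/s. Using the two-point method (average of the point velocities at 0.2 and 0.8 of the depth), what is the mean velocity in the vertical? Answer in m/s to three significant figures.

1.25 m/s

v̄ = (1.452 + 1.045) / 2 = 1.249 m/s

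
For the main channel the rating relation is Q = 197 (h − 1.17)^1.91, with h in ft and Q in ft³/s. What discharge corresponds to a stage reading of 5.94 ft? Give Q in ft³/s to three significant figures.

Q = 197 × (5.94 − 1.17)^1.91 = 197 × 4.77^1.91 = 3894 ft³/s

3890 ft³/s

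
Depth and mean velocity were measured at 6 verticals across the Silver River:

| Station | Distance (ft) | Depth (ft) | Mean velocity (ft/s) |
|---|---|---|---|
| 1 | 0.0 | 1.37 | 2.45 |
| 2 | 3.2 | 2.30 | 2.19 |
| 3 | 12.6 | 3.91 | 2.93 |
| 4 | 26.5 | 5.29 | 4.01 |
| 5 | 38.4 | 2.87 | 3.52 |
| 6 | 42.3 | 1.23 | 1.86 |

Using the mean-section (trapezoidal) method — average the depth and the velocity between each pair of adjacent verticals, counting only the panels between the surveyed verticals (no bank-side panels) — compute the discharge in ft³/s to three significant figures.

515 ft³/s

Panel 1-2: Δb = 3.2 ft, d̄ = (1.37+2.30)/2 = 1.835, v̄ = (2.45+2.19)/2 = 2.32 → q = 3.2×1.835×2.32 = 13.62 ft³/s
Panel 2-3: Δb = 9.4 ft, d̄ = (2.30+3.91)/2 = 3.105, v̄ = (2.19+2.93)/2 = 2.56 → q = 9.4×3.105×2.56 = 74.72 ft³/s
Panel 3-4: Δb = 13.9 ft, d̄ = (3.91+5.29)/2 = 4.6, v̄ = (2.93+4.01)/2 = 3.47 → q = 13.9×4.6×3.47 = 221.9 ft³/s
Panel 4-5: Δb = 11.9 ft, d̄ = (5.29+2.87)/2 = 4.08, v̄ = (4.01+3.52)/2 = 3.765 → q = 11.9×4.08×3.765 = 182.8 ft³/s
Panel 5-6: Δb = 3.9 ft, d̄ = (2.87+1.23)/2 = 2.05, v̄ = (3.52+1.86)/2 = 2.69 → q = 3.9×2.05×2.69 = 21.51 ft³/s
Q = Σ q = 514.5 ft³/s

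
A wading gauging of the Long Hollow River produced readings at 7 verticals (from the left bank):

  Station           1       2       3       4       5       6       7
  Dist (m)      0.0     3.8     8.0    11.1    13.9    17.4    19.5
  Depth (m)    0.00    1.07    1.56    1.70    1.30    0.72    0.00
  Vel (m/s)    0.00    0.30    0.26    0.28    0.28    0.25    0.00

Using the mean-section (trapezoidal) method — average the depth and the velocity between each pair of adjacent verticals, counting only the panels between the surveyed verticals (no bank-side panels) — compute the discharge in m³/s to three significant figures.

Panel 1-2: Δb = 3.8 m, d̄ = (0.00+1.07)/2 = 0.535, v̄ = (0.00+0.30)/2 = 0.15 → q = 3.8×0.535×0.15 = 0.3050 m³/s
Panel 2-3: Δb = 4.2 m, d̄ = (1.07+1.56)/2 = 1.315, v̄ = (0.30+0.26)/2 = 0.28 → q = 4.2×1.315×0.28 = 1.546 m³/s
Panel 3-4: Δb = 3.1 m, d̄ = (1.56+1.70)/2 = 1.63, v̄ = (0.26+0.28)/2 = 0.27 → q = 3.1×1.63×0.27 = 1.364 m³/s
Panel 4-5: Δb = 2.8 m, d̄ = (1.70+1.30)/2 = 1.5, v̄ = (0.28+0.28)/2 = 0.28 → q = 2.8×1.5×0.28 = 1.176 m³/s
Panel 5-6: Δb = 3.5 m, d̄ = (1.30+0.72)/2 = 1.01, v̄ = (0.28+0.25)/2 = 0.265 → q = 3.5×1.01×0.265 = 0.9368 m³/s
Panel 6-7: Δb = 2.1 m, d̄ = (0.72+0.00)/2 = 0.36, v̄ = (0.25+0.00)/2 = 0.125 → q = 2.1×0.36×0.125 = 0.09450 m³/s
Q = Σ q = 5.423 m³/s

5.42 m³/s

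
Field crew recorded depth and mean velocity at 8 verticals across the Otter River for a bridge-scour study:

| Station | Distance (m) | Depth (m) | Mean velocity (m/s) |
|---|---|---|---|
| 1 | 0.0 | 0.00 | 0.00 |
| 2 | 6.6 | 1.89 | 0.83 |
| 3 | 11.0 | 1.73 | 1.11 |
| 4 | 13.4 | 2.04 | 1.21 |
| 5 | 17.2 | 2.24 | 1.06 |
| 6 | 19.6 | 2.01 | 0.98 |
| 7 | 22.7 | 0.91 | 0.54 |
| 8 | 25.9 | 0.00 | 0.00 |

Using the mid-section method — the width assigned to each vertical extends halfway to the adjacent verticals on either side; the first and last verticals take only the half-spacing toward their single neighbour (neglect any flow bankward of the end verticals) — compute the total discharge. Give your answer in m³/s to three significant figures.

w_2 = (11.0 − 0.0)/2 = 5.5 m; q_2 = 0.83 × 1.89 × 5.5 = 8.628 m³/s
w_3 = (13.4 − 6.6)/2 = 3.4 m; q_3 = 1.11 × 1.73 × 3.4 = 6.529 m³/s
w_4 = (17.2 − 11.0)/2 = 3.1 m; q_4 = 1.21 × 2.04 × 3.1 = 7.652 m³/s
w_5 = (19.6 − 13.4)/2 = 3.1 m; q_5 = 1.06 × 2.24 × 3.1 = 7.361 m³/s
w_6 = (22.7 − 17.2)/2 = 2.75 m; q_6 = 0.98 × 2.01 × 2.75 = 5.417 m³/s
w_7 = (25.9 − 19.6)/2 = 3.15 m; q_7 = 0.54 × 0.91 × 3.15 = 1.548 m³/s
Stations 1, 8 contribute zero (depth or velocity is 0).
Q = Σ qᵢ = 37.13 m³/s

37.1 m³/s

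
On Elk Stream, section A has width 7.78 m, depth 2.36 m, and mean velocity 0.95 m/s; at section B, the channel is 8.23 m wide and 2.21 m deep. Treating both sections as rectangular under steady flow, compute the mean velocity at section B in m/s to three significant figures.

0.959 m/s

Q = A₁V₁ = (7.78×2.36) × 0.95 = 17.44 m³/s
A₂ = 8.23 × 2.21 = 18.19 m²
V₂ = Q/A₂ = 17.44/18.19 = 0.9590 m/s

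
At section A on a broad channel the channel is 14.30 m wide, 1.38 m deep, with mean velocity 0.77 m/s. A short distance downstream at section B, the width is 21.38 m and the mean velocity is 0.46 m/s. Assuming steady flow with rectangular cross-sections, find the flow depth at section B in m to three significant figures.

Q = A₁V₁ = (14.30×1.38) × 0.77 = 15.20 m³/s
d₂ = Q/(b₂ V₂) = 15.20/(21.38×0.46) = 1.545 m

1.55 m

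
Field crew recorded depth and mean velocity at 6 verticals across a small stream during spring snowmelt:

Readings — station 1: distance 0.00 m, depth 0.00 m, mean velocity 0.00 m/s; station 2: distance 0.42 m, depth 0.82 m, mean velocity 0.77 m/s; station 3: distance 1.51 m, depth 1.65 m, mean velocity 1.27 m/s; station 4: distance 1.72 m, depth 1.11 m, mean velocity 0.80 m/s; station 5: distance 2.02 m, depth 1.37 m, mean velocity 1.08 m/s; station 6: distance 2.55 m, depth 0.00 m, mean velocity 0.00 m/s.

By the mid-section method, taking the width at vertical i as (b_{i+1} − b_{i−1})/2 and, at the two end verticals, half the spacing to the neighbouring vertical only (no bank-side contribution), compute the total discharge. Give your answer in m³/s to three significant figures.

w_2 = (1.51 − 0.00)/2 = 0.755 m; q_2 = 0.77 × 0.82 × 0.755 = 0.4767 m³/s
w_3 = (1.72 − 0.42)/2 = 0.65 m; q_3 = 1.27 × 1.65 × 0.65 = 1.362 m³/s
w_4 = (2.02 − 1.51)/2 = 0.255 m; q_4 = 0.80 × 1.11 × 0.255 = 0.2264 m³/s
w_5 = (2.55 − 1.72)/2 = 0.415 m; q_5 = 1.08 × 1.37 × 0.415 = 0.6140 m³/s
Stations 1, 6 contribute zero (depth or velocity is 0).
Q = Σ qᵢ = 2.679 m³/s

2.68 m³/s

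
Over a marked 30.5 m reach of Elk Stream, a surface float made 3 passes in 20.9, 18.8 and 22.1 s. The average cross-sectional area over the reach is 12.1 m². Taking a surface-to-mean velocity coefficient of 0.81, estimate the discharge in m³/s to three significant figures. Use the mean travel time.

14.5 m³/s

t̄ = (20.9 + 18.8 + 22.1) / 3 = 20.6 s
v_surface = L / t̄ = 30.5 / 20.6 = 1.481 m/s
v_mean = 0.81 × 1.481 = 1.199 m/s
Q = A × v_mean = 12.1 × 1.199 = 14.51 m³/s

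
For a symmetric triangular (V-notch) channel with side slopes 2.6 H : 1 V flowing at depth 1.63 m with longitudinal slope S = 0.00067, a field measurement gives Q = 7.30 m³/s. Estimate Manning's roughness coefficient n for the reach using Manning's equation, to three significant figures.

0.0204

A = z·y² = 2.6×1.63² = 6.908 m²
P = 2y√(1+z²) = 2×1.63×√(1+2.6²) = 9.081 m
R = A/P = 6.908/9.081 = 0.7607 m
n = (1/Q)·A·R^(2/3)·S^(1/2) = (1/7.30) × 6.908 × 0.8333 × 0.02588 = 0.02041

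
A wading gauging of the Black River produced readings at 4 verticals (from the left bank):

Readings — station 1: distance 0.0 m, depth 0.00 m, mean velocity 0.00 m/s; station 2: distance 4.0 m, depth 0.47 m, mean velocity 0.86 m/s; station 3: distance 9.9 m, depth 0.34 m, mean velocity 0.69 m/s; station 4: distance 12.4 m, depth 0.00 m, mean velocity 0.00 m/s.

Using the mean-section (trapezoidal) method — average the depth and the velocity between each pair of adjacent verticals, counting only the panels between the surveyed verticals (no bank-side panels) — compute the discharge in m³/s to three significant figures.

Panel 1-2: Δb = 4 m, d̄ = (0.00+0.47)/2 = 0.235, v̄ = (0.00+0.86)/2 = 0.43 → q = 4×0.235×0.43 = 0.4042 m³/s
Panel 2-3: Δb = 5.9 m, d̄ = (0.47+0.34)/2 = 0.405, v̄ = (0.86+0.69)/2 = 0.775 → q = 5.9×0.405×0.775 = 1.852 m³/s
Panel 3-4: Δb = 2.5 m, d̄ = (0.34+0.00)/2 = 0.17, v̄ = (0.69+0.00)/2 = 0.345 → q = 2.5×0.17×0.345 = 0.1466 m³/s
Q = Σ q = 2.403 m³/s

2.40 m³/s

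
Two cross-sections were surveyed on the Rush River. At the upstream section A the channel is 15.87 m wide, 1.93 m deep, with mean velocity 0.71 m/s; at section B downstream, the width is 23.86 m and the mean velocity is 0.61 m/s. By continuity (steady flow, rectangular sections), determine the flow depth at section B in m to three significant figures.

Q = A₁V₁ = (15.87×1.93) × 0.71 = 21.75 m³/s
d₂ = Q/(b₂ V₂) = 21.75/(23.86×0.61) = 1.494 m

1.49 m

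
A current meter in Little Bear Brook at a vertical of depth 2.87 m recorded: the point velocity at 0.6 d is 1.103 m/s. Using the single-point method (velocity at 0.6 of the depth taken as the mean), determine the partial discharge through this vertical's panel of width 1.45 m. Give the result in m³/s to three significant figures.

4.59 m³/s

v̄ = v₀.₆ = 1.103 m/s
q = v̄ × d × w = 1.103 × 2.87 × 1.45 = 4.590 m³/s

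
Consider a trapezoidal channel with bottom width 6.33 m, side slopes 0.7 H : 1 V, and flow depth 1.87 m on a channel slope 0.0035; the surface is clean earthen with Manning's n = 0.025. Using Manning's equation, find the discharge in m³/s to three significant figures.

A = (b + z·y)·y = (6.33 + 0.7×1.87)×1.87 = 14.28 m²
P = b + 2y√(1+z²) = 6.33 + 2×1.87×√(1+0.7²) = 10.90 m
R = A/P = 14.28/10.90 = 1.311 m
Q = (1/n)·A·R^(2/3)·S^(1/2) = (1/0.025) × 14.28 × 1.311^(2/3) × 0.0035^(1/2) = 40.49 m³/s

40.5 m³/s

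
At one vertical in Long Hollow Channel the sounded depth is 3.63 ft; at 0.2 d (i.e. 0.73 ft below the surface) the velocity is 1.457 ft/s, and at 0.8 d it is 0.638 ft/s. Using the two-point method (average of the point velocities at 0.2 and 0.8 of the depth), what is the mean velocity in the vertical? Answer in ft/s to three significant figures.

v̄ = (1.457 + 0.638) / 2 = 1.048 ft/s

1.05 ft/s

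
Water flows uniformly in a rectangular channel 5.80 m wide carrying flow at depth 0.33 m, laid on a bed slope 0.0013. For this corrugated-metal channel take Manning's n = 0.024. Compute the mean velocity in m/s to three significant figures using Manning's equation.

A = b·y = 5.80 × 0.33 = 1.914 m²
P = b + 2y = 5.80 + 2×0.33 = 6.460 m
R = A/P = 1.914/6.460 = 0.2963 m
Q = (1/n)·A·R^(2/3)·S^(1/2) = (1/0.024) × 1.914 × 0.2963^(2/3) × 0.0013^(1/2) = 1.278 m³/s
V = Q/A = 1.278/1.914 = 0.6677 m/s

0.668 m/s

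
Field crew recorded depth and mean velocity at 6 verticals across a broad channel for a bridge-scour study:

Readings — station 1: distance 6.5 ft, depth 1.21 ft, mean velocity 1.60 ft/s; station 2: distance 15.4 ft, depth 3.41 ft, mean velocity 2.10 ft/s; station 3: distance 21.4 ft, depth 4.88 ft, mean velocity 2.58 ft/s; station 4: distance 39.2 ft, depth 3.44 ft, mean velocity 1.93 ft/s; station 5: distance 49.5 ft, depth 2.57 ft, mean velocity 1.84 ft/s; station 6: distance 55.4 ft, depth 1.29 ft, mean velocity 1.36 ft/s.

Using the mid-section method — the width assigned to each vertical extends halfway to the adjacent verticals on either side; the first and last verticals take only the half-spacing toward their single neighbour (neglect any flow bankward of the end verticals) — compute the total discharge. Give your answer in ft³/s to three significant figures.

349 ft³/s

w_1 = (15.4 − 6.5)/2 = 4.45 ft; q_1 = 1.60 × 1.21 × 4.45 = 8.615 ft³/s
w_2 = (21.4 − 6.5)/2 = 7.45 ft; q_2 = 2.10 × 3.41 × 7.45 = 53.35 ft³/s
w_3 = (39.2 − 15.4)/2 = 11.9 ft; q_3 = 2.58 × 4.88 × 11.9 = 149.8 ft³/s
w_4 = (49.5 − 21.4)/2 = 14.05 ft; q_4 = 1.93 × 3.44 × 14.05 = 93.28 ft³/s
w_5 = (55.4 − 39.2)/2 = 8.1 ft; q_5 = 1.84 × 2.57 × 8.1 = 38.30 ft³/s
w_6 = (55.4 − 49.5)/2 = 2.95 ft; q_6 = 1.36 × 1.29 × 2.95 = 5.175 ft³/s
Q = Σ qᵢ = 348.5 ft³/s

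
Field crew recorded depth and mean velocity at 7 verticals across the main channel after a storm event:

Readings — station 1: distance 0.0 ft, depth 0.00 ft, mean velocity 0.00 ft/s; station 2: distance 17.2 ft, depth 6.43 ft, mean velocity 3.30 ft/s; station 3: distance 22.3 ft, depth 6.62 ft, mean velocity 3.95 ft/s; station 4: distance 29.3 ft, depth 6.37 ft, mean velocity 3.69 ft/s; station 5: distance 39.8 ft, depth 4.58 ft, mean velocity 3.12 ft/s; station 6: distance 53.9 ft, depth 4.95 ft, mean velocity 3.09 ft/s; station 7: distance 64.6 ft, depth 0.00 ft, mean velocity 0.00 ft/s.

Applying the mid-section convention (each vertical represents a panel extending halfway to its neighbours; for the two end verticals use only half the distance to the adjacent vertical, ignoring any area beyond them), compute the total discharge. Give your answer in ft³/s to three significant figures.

966 ft³/s

w_2 = (22.3 − 0.0)/2 = 11.15 ft; q_2 = 3.30 × 6.43 × 11.15 = 236.6 ft³/s
w_3 = (29.3 − 17.2)/2 = 6.05 ft; q_3 = 3.95 × 6.62 × 6.05 = 158.2 ft³/s
w_4 = (39.8 − 22.3)/2 = 8.75 ft; q_4 = 3.69 × 6.37 × 8.75 = 205.7 ft³/s
w_5 = (53.9 − 29.3)/2 = 12.3 ft; q_5 = 3.12 × 4.58 × 12.3 = 175.8 ft³/s
w_6 = (64.6 − 39.8)/2 = 12.4 ft; q_6 = 3.09 × 4.95 × 12.4 = 189.7 ft³/s
Stations 1, 7 contribute zero (depth or velocity is 0).
Q = Σ qᵢ = 965.9 ft³/s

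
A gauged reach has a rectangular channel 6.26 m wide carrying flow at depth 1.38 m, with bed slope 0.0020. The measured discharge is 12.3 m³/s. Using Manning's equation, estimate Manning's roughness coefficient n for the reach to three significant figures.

A = b·y = 6.26 × 1.38 = 8.639 m²
P = b + 2y = 6.26 + 2×1.38 = 9.020 m
R = A/P = 8.639/9.020 = 0.9577 m
n = (1/Q)·A·R^(2/3)·S^(1/2) = (1/12.3) × 8.639 × 0.9716 × 0.04472 = 0.03052

0.0305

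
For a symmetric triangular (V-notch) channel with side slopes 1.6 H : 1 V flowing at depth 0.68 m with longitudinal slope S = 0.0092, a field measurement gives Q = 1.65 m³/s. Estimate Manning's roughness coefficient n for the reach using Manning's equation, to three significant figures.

0.0188

A = z·y² = 1.6×0.68² = 0.7398 m²
P = 2y√(1+z²) = 2×0.68×√(1+1.6²) = 2.566 m
R = A/P = 0.7398/2.566 = 0.2883 m
n = (1/Q)·A·R^(2/3)·S^(1/2) = (1/1.65) × 0.7398 × 0.4364 × 0.09592 = 0.01877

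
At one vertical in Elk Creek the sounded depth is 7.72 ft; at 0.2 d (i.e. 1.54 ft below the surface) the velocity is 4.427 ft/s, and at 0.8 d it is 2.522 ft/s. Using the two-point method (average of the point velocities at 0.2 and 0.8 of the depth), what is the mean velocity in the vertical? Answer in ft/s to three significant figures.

v̄ = (4.427 + 2.522) / 2 = 3.475 ft/s

3.47 ft/s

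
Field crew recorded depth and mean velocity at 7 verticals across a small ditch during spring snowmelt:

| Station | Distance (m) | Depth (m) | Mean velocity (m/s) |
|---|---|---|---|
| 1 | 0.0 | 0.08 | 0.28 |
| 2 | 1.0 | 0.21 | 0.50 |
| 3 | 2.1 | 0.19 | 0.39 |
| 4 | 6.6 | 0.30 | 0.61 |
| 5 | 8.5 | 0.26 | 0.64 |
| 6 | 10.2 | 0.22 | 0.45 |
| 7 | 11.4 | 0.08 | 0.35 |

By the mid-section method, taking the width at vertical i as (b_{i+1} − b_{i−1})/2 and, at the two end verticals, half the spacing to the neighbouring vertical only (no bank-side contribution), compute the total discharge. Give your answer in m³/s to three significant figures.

1.37 m³/s

w_1 = (1.0 − 0.0)/2 = 0.5 m; q_1 = 0.28 × 0.08 × 0.5 = 0.01120 m³/s
w_2 = (2.1 − 0.0)/2 = 1.05 m; q_2 = 0.50 × 0.21 × 1.05 = 0.1103 m³/s
w_3 = (6.6 − 1.0)/2 = 2.8 m; q_3 = 0.39 × 0.19 × 2.8 = 0.2075 m³/s
w_4 = (8.5 − 2.1)/2 = 3.2 m; q_4 = 0.61 × 0.30 × 3.2 = 0.5856 m³/s
w_5 = (10.2 − 6.6)/2 = 1.8 m; q_5 = 0.64 × 0.26 × 1.8 = 0.2995 m³/s
w_6 = (11.4 − 8.5)/2 = 1.45 m; q_6 = 0.45 × 0.22 × 1.45 = 0.1436 m³/s
w_7 = (11.4 − 10.2)/2 = 0.6 m; q_7 = 0.35 × 0.08 × 0.6 = 0.01680 m³/s
Q = Σ qᵢ = 1.374 m³/s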